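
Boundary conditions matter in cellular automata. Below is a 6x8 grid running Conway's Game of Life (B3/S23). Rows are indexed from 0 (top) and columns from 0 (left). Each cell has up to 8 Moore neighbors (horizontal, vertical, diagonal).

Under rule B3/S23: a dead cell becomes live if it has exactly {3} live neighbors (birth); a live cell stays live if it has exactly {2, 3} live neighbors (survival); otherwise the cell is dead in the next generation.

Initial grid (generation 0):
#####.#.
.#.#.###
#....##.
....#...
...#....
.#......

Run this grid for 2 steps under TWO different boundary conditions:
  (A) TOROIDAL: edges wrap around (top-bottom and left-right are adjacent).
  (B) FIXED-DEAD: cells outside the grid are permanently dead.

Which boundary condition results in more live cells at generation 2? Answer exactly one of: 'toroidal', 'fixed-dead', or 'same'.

Under TOROIDAL boundary, generation 2:
..####..
...##...
....#...
........
....##..
...###..
Population = 12

Under FIXED-DEAD boundary, generation 2:
..###.##
..###..#
....#.#.
........
........
........
Population = 11

Comparison: toroidal=12, fixed-dead=11 -> toroidal

Answer: toroidal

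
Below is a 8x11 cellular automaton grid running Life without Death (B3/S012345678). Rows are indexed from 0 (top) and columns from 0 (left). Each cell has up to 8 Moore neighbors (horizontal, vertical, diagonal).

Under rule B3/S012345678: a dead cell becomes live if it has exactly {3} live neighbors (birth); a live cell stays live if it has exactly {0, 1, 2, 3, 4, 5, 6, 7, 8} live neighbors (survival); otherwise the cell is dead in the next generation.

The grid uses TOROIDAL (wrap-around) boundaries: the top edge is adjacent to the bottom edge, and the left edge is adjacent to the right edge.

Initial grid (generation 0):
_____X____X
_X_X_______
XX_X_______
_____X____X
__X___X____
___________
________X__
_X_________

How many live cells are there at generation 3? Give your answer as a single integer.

Simulating step by step:
Generation 0 (given above): 13 live cells
Generation 1: 20 live cells
X_X__X____X
_X_XX______
XX_XX______
XXX__X____X
__X___X____
___________
________X__
_X_________
Generation 2: 29 live cells
X_XXXX____X
_X_XXX____X
XX_XXX____X
XXX_XX____X
X_X___X____
___________
________X__
XX_________
Generation 3: 41 live cells
X_XXXX____X
_X_XXXX__XX
XX_XXXX__XX
XXX_XXX___X
X_XX_XX___X
___________
________X__
XXXXX_____X
Population at generation 3: 41

Answer: 41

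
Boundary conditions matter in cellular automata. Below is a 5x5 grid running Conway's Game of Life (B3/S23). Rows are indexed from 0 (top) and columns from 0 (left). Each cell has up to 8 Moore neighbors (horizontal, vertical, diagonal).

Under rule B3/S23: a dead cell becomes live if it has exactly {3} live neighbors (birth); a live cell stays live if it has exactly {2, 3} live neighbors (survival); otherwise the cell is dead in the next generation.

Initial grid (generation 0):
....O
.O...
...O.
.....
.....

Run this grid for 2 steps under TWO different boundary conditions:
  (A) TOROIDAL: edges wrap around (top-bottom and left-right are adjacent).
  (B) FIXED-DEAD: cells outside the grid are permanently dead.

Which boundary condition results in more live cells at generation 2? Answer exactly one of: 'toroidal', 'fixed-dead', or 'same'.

Under TOROIDAL boundary, generation 2:
.....
.....
.....
.....
.....
Population = 0

Under FIXED-DEAD boundary, generation 2:
.....
.....
.....
.....
.....
Population = 0

Comparison: toroidal=0, fixed-dead=0 -> same

Answer: same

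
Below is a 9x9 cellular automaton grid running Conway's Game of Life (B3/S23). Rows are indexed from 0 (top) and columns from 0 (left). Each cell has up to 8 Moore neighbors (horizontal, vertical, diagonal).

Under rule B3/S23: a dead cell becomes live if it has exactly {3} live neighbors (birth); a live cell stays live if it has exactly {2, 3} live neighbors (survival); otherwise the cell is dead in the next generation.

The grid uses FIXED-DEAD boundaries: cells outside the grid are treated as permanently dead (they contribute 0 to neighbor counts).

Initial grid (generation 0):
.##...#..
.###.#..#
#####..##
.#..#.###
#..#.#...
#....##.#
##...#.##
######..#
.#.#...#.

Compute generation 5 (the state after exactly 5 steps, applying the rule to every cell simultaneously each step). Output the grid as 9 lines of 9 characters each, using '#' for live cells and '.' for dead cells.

Simulating step by step:
Generation 0 (given above): 42 live cells
Generation 1: 22 live cells
.#.#.....
.....##.#
#........
......#.#
##......#
#....#..#
...#....#
...#.#..#
##.#.....
Generation 2: 17 live cells
.........
.........
.....##..
##.....#.
##......#
##.....##
.......##
...#.....
..#.#....
Generation 3: 13 live cells
.........
.........
......#..
##....##.
..#.....#
##.......
.......##
...#.....
...#.....
Generation 4: 10 live cells
.........
.........
......##.
.#....##.
..#....#.
.#.....##
.........
.........
.........
Generation 5: 7 live cells
(generation 5 grid is the final answer)

Answer: .........
.........
......##.
........#
.##......
.......##
.........
.........
.........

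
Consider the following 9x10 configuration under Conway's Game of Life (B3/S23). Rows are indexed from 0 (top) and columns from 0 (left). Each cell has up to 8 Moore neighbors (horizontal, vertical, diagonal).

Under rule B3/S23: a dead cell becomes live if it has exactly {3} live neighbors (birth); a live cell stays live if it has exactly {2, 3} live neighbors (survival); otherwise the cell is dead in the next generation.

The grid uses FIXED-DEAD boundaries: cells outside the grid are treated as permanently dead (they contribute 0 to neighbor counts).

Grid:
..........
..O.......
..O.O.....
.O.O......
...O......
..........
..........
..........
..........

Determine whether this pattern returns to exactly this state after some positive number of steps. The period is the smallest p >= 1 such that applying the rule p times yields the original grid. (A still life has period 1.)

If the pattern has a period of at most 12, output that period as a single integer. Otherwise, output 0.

Answer: 2

Derivation:
Simulating and comparing each generation to the original:
Gen 0 (original, given above): 6 live cells
Gen 1: 6 live cells, differs from original
Gen 2: 6 live cells, MATCHES original -> period = 2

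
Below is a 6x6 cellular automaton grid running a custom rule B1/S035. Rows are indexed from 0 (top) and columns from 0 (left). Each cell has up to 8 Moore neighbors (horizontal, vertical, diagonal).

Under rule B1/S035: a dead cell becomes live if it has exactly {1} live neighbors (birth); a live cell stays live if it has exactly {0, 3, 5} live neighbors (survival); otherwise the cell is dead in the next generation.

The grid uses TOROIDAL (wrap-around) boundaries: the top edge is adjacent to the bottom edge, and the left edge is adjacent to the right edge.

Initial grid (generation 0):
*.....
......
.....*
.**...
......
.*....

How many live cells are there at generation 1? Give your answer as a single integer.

Simulating step by step:
Generation 0 (given above): 5 live cells
Generation 1: 13 live cells
..*..*
.*..*.
...***
...***
...*..
..*..*
Population at generation 1: 13

Answer: 13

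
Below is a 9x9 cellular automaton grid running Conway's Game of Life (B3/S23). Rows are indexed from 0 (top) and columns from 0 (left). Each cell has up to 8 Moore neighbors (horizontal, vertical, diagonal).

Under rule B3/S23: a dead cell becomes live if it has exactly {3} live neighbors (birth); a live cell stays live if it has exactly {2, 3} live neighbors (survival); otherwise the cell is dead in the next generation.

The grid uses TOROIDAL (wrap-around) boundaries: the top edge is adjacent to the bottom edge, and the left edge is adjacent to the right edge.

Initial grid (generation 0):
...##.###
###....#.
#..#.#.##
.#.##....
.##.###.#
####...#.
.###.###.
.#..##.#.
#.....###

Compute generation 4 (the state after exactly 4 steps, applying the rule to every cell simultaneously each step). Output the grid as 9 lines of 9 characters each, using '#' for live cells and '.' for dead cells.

Simulating step by step:
Generation 0 (given above): 42 live cells
Generation 1: 21 live cells
..##.#...
.##..#...
...#..##.
.#.......
.....####
.........
.....#.#.
.#.##....
#..#.....
Generation 2: 16 live cells
...#.....
.#...#...
.#....#..
.....#..#
......##.
.....#..#
....#....
..###....
.#.......
Generation 3: 19 live cells
..#......
..#......
#....##..
.....#...
.....####
.....###.
....##...
..###....
....#....
Generation 4: 11 live cells
(generation 4 grid is the final answer)

Answer: ...#.....
.#.......
.....##..
....#...#
....#...#
........#
.........
.........
..#.#....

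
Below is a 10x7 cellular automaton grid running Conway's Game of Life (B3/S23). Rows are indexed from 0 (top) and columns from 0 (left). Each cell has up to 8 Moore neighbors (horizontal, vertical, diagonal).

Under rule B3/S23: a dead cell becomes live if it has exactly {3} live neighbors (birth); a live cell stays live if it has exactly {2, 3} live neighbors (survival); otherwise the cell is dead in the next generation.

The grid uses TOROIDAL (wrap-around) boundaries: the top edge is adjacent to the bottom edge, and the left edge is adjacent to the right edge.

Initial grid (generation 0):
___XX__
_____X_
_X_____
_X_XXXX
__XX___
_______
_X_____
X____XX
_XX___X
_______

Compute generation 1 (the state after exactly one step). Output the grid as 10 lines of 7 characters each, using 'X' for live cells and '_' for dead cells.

Answer: ____X__
____X__
X_X___X
XX_XXX_
__XX_X_
__X____
X_____X
__X__XX
_X___XX
__XX___

Derivation:
Simulating step by step:
Generation 0 (given above): 18 live cells
Generation 1: 24 live cells
(generation 1 grid is the final answer)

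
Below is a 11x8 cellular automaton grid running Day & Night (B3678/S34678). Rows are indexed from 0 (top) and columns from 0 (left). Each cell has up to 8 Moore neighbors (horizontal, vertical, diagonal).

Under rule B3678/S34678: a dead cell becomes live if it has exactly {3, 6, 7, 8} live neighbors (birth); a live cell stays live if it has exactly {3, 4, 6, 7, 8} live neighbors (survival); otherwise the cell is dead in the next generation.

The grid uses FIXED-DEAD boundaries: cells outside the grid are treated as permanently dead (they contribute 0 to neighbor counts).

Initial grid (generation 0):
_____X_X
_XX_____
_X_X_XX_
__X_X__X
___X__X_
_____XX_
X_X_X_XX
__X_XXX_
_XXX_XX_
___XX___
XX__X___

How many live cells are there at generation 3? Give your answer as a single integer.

Answer: 19

Derivation:
Simulating step by step:
Generation 0 (given above): 34 live cells
Generation 1: 30 live cells
________
__X_XX__
_X_XX___
__X_X___
____X_XX
___XXXX_
_X__XX_X
__XXXX__
__X_X_X_
X__XX___
___X____
Generation 2: 21 live cells
________
____X___
____X___
____X___
____XXX_
___X_X__
___XXX__
_XX_____
_XXX____
__XXXX__
____X___
Generation 3: 19 live cells
________
________
___X_X__
___XX___
___XXX__
___XX___
___XX___
_X______
_XX_____
_XX_X___
____XX__
Population at generation 3: 19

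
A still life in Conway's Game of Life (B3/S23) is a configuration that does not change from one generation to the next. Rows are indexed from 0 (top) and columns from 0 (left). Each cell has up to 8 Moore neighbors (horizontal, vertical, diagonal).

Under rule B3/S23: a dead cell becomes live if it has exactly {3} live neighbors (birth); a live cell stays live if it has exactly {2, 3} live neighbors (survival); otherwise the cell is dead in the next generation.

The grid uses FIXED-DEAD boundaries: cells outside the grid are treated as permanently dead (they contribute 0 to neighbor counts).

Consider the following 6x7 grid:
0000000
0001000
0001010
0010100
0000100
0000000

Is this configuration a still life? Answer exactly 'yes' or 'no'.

Answer: no

Derivation:
Compute generation 1 and compare to generation 0 (given above):
Generation 1:
0000000
0000100
0011000
0000110
0001000
0000000
Cell (1,3) differs: gen0=1 vs gen1=0 -> NOT a still life.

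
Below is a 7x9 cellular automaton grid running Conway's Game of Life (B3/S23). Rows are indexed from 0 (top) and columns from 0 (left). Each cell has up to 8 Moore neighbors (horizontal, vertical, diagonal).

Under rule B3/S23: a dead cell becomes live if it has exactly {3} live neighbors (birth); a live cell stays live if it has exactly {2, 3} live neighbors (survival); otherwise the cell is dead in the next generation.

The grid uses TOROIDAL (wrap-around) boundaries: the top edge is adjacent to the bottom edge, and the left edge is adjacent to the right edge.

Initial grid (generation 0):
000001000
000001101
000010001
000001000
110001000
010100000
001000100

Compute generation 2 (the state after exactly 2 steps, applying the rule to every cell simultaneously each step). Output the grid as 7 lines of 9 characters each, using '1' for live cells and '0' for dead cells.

Simulating step by step:
Generation 0 (given above): 14 live cells
Generation 1: 19 live cells
000001010
000011110
000010110
100011000
111010000
110000000
001000000
Generation 2: 20 live cells
(generation 2 grid is the final answer)

Answer: 000011010
000010001
000100011
100010101
001111001
100100000
010000000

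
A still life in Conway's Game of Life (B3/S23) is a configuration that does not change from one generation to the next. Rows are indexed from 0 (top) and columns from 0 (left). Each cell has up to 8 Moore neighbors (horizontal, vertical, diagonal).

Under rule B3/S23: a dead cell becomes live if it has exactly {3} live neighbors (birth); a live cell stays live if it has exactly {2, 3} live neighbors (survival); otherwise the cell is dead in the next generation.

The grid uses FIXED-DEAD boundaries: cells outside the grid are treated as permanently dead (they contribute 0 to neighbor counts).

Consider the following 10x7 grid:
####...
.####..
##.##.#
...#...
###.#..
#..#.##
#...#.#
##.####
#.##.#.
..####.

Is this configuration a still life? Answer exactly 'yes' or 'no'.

Answer: no

Derivation:
Compute generation 1 and compare to generation 0 (given above):
Generation 1:
#...#..
.....#.
##...#.
.....#.
###.##.
#.##..#
#.#....
#.....#
#......
.##..#.
Cell (0,1) differs: gen0=1 vs gen1=0 -> NOT a still life.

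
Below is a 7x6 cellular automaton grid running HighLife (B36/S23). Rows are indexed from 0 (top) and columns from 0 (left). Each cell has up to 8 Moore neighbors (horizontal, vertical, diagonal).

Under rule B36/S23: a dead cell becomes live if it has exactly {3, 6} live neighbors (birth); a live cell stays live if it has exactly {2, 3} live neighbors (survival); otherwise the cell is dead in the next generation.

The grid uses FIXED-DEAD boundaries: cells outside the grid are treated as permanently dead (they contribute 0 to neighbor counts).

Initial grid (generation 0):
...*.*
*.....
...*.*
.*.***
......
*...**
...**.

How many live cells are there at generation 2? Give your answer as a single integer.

Simulating step by step:
Generation 0 (given above): 14 live cells
Generation 1: 13 live cells
......
......
..**.*
..**.*
...*..
...***
...***
Generation 2: 8 live cells
......
......
..**..
......
....**
..*..*
...*.*
Population at generation 2: 8

Answer: 8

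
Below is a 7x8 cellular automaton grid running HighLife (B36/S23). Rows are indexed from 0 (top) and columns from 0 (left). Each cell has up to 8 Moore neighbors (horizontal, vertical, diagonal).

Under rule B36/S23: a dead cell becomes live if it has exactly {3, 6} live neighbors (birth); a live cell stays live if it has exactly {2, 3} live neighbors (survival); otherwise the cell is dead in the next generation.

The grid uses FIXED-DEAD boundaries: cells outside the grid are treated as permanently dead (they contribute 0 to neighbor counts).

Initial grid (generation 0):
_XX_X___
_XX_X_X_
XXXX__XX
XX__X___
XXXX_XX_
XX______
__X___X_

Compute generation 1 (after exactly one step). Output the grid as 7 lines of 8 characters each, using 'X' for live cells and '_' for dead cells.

Answer: _XX__X__
___XX_XX
____X_XX
____X__X
___XXX__
X__X_XX_
_X______

Derivation:
Simulating step by step:
Generation 0 (given above): 26 live cells
Generation 1: 20 live cells
(generation 1 grid is the final answer)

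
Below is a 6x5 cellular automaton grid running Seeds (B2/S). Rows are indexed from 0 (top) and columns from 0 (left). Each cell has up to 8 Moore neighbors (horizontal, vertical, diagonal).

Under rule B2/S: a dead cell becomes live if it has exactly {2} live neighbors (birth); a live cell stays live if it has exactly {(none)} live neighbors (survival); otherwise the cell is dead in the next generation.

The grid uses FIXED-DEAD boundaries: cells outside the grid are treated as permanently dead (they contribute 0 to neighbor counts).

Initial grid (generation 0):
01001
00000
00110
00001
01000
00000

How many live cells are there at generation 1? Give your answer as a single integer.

Simulating step by step:
Generation 0 (given above): 6 live cells
Generation 1: 4 live cells
00000
01001
00001
01000
00000
00000
Population at generation 1: 4

Answer: 4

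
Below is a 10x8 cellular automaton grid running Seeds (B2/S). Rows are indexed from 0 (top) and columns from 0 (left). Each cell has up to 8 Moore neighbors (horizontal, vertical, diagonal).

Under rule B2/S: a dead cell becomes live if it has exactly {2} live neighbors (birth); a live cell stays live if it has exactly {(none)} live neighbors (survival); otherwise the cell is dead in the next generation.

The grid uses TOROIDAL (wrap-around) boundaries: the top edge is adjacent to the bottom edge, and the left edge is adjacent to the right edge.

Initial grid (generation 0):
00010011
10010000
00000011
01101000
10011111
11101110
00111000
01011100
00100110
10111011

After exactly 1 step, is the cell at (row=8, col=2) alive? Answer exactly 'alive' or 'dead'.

Simulating step by step:
Generation 0 (given above): 38 live cells
Generation 1: 6 live cells
00000000
00101100
00001100
00000000
00000000
00000000
00000001
00000000
00000000
00000000

Cell (8,2) at generation 1: 0 -> dead

Answer: dead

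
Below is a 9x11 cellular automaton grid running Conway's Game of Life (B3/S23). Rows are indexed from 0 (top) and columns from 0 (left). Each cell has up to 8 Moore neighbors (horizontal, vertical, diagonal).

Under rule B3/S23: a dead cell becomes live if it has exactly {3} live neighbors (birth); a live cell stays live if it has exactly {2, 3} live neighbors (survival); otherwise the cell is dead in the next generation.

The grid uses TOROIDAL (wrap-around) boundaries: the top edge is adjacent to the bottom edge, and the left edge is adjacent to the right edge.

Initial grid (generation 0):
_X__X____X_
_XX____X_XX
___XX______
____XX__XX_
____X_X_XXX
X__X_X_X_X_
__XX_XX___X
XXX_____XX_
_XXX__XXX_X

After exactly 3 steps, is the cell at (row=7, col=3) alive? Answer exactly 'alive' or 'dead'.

Simulating step by step:
Generation 0 (given above): 41 live cells
Generation 1: 32 live cells
______X____
XXX_X___XXX
__XXXX____X
_______XX_X
___X__X____
X_XX___X___
___X_XXX___
____XX__X__
___X___X__X
Generation 2: 40 live cells
_XXX___XX__
XXX_X____XX
__X_XX_X___
__X__XXX_X_
__XX__X_X__
__XX_X_X___
__XX_X_XX__
___X_X__X__
____XXXX___
Generation 3: 29 live cells
_______XXXX
X___XXXX_XX
X_X_X__X_X_
_XX________
_X______X__
_X___X_____
_____X_XX__
__XX____X__
_____X_____

Cell (7,3) at generation 3: 1 -> alive

Answer: alive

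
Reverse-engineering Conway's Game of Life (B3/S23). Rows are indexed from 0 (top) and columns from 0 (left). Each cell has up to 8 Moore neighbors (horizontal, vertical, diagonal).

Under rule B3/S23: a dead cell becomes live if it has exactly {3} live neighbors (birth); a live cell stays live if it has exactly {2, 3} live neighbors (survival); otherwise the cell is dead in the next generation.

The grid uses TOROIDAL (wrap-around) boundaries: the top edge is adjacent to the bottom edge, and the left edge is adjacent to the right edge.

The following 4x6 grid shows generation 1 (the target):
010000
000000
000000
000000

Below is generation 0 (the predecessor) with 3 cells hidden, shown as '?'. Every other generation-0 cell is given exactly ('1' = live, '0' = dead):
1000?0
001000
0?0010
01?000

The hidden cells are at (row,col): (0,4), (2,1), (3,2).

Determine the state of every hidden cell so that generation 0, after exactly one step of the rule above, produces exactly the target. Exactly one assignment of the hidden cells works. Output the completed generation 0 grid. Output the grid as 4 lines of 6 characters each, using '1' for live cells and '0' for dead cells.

Hidden generation-0 cells (in order): (0,4), (2,1), (3,2).
A hidden cell only influences target cells in its own 3x3 neighborhood. Try each of the 2^3 = 8 assignments, step the completed generation 0 forward once under B3/S23, and compare with the target:
  (0,4)=0 (2,1)=0 (3,2)=0 -> step reproduces the target at every cell -> ACCEPT
  (0,4)=0 (2,1)=0 (3,2)=1 -> step gives (0,1)='0' but target has '1' -> reject
  (0,4)=0 (2,1)=1 (3,2)=0 -> step gives (1,1)='1' but target has '0' -> reject
  (0,4)=0 (2,1)=1 (3,2)=1 -> step gives (0,1)='0' but target has '1' -> reject
  (0,4)=1 (2,1)=0 (3,2)=0 -> step gives (1,3)='1' but target has '0' -> reject
  (0,4)=1 (2,1)=0 (3,2)=1 -> step gives (0,1)='0' but target has '1' -> reject
  (0,4)=1 (2,1)=1 (3,2)=0 -> step gives (1,1)='1' but target has '0' -> reject
  (0,4)=1 (2,1)=1 (3,2)=1 -> step gives (0,1)='0' but target has '1' -> reject
Unique solution: (0,4)=dead, (2,1)=dead, (3,2)=dead.
Check: live-neighbor counts of every cell in the completed generation 0:
132101
120212
122201
211112
Applying B3/S23 to generation 0 with these counts gives:
010000
000000
000000
000000
which matches the target exactly.

Answer: 100000
001000
000010
010000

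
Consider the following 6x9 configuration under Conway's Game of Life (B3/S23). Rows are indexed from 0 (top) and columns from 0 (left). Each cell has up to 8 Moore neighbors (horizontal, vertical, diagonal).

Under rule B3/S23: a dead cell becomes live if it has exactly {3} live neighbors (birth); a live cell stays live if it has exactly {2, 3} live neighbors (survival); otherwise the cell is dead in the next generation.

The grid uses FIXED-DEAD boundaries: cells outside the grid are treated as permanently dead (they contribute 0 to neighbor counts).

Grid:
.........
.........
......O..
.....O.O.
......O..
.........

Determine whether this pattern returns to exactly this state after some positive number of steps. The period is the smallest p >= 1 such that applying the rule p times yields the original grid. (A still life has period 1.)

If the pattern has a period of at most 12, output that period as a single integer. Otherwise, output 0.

Answer: 1

Derivation:
Simulating and comparing each generation to the original:
Gen 0 (original, given above): 4 live cells
Gen 1: 4 live cells, MATCHES original -> period = 1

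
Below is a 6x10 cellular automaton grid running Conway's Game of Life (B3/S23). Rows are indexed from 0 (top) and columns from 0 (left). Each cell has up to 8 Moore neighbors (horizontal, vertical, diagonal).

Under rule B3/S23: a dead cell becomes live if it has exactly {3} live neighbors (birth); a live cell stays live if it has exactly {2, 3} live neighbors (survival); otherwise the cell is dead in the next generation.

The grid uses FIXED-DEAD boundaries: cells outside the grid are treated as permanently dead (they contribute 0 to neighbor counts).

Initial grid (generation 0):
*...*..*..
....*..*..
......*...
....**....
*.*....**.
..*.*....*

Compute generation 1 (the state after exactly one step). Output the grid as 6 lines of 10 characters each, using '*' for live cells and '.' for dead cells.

Answer: ..........
.....***..
....*.*...
.....***..
.*..**..*.
.*.*....*.

Derivation:
Simulating step by step:
Generation 0 (given above): 15 live cells
Generation 1: 15 live cells
(generation 1 grid is the final answer)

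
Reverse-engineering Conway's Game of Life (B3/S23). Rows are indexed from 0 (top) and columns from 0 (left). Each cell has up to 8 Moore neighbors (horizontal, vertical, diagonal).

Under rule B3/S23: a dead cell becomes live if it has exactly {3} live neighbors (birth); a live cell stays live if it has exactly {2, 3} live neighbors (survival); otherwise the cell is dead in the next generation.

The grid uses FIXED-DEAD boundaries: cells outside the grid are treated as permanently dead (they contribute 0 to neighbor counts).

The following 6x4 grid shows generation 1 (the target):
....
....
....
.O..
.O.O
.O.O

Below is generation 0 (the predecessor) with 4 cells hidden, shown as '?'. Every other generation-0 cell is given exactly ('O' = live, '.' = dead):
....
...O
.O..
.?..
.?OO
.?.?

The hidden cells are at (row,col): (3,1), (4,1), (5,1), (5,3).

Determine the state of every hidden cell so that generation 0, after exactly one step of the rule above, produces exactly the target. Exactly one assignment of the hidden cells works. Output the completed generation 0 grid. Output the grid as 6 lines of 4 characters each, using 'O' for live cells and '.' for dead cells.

Hidden generation-0 cells (in order): (3,1), (4,1), (5,1), (5,3).
A hidden cell only influences target cells in its own 3x3 neighborhood. Try each of the 2^4 = 16 assignments, step the completed generation 0 forward once under B3/S23, and compare with the target:
  (3,1)=. (4,1)=. (5,1)=. (5,3)=. -> step gives (3,1)='.' but target has 'O' -> reject
  (3,1)=. (4,1)=. (5,1)=. (5,3)=O -> step gives (3,1)='.' but target has 'O' -> reject
  (3,1)=. (4,1)=. (5,1)=O (5,3)=. -> step gives (3,1)='.' but target has 'O' -> reject
  (3,1)=. (4,1)=. (5,1)=O (5,3)=O -> step gives (3,1)='.' but target has 'O' -> reject
  (3,1)=. (4,1)=O (5,1)=. (5,3)=. -> step gives (4,1)='.' but target has 'O' -> reject
  (3,1)=. (4,1)=O (5,1)=. (5,3)=O -> step gives (4,1)='.' but target has 'O' -> reject
  (3,1)=. (4,1)=O (5,1)=O (5,3)=. -> step gives (4,2)='O' but target has '.' -> reject
  (3,1)=. (4,1)=O (5,1)=O (5,3)=O -> step reproduces the target at every cell -> ACCEPT
  (3,1)=O (4,1)=. (5,1)=. (5,3)=. -> step gives (2,2)='O' but target has '.' -> reject
  (3,1)=O (4,1)=. (5,1)=. (5,3)=O -> step gives (2,2)='O' but target has '.' -> reject
  (3,1)=O (4,1)=. (5,1)=O (5,3)=. -> step gives (2,2)='O' but target has '.' -> reject
  (3,1)=O (4,1)=. (5,1)=O (5,3)=O -> step gives (2,2)='O' but target has '.' -> reject
  (3,1)=O (4,1)=O (5,1)=. (5,3)=. -> step gives (2,2)='O' but target has '.' -> reject
  (3,1)=O (4,1)=O (5,1)=. (5,3)=O -> step gives (2,2)='O' but target has '.' -> reject
  (3,1)=O (4,1)=O (5,1)=O (5,3)=. -> step gives (2,2)='O' but target has '.' -> reject
  (3,1)=O (4,1)=O (5,1)=O (5,3)=O -> step gives (2,2)='O' but target has '.' -> reject
Unique solution: (3,1)=dead, (4,1)=live, (5,1)=live, (5,3)=live.
Check: live-neighbor counts of every cell in the completed generation 0:
0011
1120
1021
2342
2242
2252
Applying B3/S23 to generation 0 with these counts gives:
....
....
....
.O..
.O.O
.O.O
which matches the target exactly.

Answer: ....
...O
.O..
....
.OOO
.O.O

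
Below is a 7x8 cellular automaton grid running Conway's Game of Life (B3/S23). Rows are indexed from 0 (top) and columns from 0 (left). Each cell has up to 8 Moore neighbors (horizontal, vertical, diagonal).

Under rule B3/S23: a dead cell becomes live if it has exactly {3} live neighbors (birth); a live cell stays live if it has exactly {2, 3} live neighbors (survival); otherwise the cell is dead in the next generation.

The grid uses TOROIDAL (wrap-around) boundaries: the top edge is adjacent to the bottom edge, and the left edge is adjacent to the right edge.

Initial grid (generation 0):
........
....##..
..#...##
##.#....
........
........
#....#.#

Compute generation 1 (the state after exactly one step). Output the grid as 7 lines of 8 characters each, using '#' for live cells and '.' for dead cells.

Simulating step by step:
Generation 0 (given above): 11 live cells
Generation 1: 17 live cells
(generation 1 grid is the final answer)

Answer: ....###.
.....##.
########
###....#
........
........
........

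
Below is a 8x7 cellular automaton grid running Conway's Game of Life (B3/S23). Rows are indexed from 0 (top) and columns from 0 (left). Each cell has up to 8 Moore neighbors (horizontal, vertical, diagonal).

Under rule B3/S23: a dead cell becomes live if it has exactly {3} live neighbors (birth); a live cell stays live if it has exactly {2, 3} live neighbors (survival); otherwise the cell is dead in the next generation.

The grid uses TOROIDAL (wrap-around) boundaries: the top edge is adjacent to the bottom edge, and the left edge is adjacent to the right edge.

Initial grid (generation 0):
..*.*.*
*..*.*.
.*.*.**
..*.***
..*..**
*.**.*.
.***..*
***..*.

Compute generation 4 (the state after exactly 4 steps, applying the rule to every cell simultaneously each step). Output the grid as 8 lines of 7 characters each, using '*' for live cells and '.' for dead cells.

Simulating step by step:
Generation 0 (given above): 29 live cells
Generation 1: 16 live cells
..*.*..
**.*...
.*.*...
.**....
*.*....
*....*.
.....*.
....**.
Generation 2: 19 live cells
.**.**.
**.**..
...*...
*..*...
*.*...*
.*.....
.....*.
...***.
Generation 3: 24 live cells
**....*
**...*.
**.*...
****..*
*.*...*
**....*
.....*.
..**..*
Generation 4: 15 live cells
(generation 4 grid is the final answer)

Answer: .....*.
.......
...**..
...*...
...*.*.
.*...*.
.**..*.
.**..**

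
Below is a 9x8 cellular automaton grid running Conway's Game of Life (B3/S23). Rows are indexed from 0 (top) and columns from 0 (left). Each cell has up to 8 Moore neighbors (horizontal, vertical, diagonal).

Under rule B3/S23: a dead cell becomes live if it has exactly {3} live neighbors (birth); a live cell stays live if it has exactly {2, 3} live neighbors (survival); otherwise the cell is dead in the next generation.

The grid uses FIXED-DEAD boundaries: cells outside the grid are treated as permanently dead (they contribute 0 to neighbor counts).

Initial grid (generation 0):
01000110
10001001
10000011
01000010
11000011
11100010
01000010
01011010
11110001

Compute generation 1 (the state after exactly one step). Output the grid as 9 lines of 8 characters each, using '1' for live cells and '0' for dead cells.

Answer: 00000110
11000001
11000111
01000100
00000111
00100110
00010011
00011111
11011000

Derivation:
Simulating step by step:
Generation 0 (given above): 30 live cells
Generation 1: 30 live cells
(generation 1 grid is the final answer)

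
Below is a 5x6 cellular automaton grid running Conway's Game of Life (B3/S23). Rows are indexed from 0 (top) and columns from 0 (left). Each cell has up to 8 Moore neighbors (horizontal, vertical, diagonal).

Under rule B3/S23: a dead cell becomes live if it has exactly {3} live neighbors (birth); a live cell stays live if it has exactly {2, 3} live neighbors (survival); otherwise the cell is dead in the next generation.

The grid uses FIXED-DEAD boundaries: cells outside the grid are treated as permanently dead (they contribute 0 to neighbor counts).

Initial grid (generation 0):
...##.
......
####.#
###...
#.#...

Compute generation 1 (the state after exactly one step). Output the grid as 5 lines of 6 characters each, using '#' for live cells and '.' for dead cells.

Answer: ......
.#....
#..#..
......
#.#...

Derivation:
Simulating step by step:
Generation 0 (given above): 12 live cells
Generation 1: 5 live cells
(generation 1 grid is the final answer)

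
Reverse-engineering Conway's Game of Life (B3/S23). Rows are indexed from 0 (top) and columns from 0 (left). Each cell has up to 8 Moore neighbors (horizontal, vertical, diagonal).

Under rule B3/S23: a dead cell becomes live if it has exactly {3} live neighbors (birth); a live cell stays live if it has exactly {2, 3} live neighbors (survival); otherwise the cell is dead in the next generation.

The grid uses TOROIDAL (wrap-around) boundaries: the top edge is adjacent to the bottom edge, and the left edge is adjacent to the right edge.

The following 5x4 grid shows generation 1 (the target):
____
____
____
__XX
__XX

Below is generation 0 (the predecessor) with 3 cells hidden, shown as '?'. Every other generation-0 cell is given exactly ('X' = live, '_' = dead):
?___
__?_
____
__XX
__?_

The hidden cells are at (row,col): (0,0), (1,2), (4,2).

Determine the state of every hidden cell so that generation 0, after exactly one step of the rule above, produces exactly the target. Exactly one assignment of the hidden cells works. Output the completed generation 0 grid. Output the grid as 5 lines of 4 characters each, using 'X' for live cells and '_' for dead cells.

Answer: ____
____
____
__XX
__X_

Derivation:
Hidden generation-0 cells (in order): (0,0), (1,2), (4,2).
A hidden cell only influences target cells in its own 3x3 neighborhood. Try each of the 2^3 = 8 assignments, step the completed generation 0 forward once under B3/S23, and compare with the target:
  (0,0)=_ (1,2)=_ (4,2)=_ -> step gives (3,2)='_' but target has 'X' -> reject
  (0,0)=_ (1,2)=_ (4,2)=X -> step reproduces the target at every cell -> ACCEPT
  (0,0)=_ (1,2)=X (4,2)=_ -> step gives (2,2)='X' but target has '_' -> reject
  (0,0)=_ (1,2)=X (4,2)=X -> step gives (2,2)='X' but target has '_' -> reject
  (0,0)=X (1,2)=_ (4,2)=_ -> step gives (3,2)='_' but target has 'X' -> reject
  (0,0)=X (1,2)=_ (4,2)=X -> step gives (4,1)='X' but target has '_' -> reject
  (0,0)=X (1,2)=X (4,2)=_ -> step gives (2,2)='X' but target has '_' -> reject
  (0,0)=X (1,2)=X (4,2)=X -> step gives (0,1)='X' but target has '_' -> reject
Unique solution: (0,0)=dead, (1,2)=dead, (4,2)=live.
Check: live-neighbor counts of every cell in the completed generation 0:
0111
0000
1122
1222
1223
Applying B3/S23 to generation 0 with these counts gives:
____
____
____
__XX
__XX
which matches the target exactly.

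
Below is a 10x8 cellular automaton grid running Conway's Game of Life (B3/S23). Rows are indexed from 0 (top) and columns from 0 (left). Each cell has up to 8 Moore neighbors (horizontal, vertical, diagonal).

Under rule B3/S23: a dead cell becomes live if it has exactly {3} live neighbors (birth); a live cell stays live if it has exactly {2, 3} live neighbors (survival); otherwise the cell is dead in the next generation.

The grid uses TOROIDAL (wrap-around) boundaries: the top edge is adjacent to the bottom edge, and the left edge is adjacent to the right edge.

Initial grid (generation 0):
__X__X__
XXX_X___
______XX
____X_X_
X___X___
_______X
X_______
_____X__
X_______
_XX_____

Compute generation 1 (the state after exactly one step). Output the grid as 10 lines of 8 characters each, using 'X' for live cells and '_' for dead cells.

Simulating step by step:
Generation 0 (given above): 18 live cells
Generation 1: 21 live cells
(generation 1 grid is the final answer)

Answer: X_______
XXXX_XXX
XX_X__XX
______X_
_____X_X
X______X
________
________
_X______
_XX_____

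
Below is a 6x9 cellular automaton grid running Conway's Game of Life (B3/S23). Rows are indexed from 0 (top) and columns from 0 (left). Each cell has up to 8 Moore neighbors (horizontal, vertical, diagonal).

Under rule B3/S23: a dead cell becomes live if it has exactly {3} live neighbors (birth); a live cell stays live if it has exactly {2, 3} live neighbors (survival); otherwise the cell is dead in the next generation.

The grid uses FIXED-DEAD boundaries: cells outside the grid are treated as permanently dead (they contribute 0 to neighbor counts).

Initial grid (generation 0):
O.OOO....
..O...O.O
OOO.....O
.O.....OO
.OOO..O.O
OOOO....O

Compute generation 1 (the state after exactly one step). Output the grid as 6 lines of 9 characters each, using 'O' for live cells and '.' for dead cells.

Answer: .OOO.....
O......O.
O.O.....O
...O....O
...O....O
O..O...O.

Derivation:
Simulating step by step:
Generation 0 (given above): 24 live cells
Generation 1: 15 live cells
(generation 1 grid is the final answer)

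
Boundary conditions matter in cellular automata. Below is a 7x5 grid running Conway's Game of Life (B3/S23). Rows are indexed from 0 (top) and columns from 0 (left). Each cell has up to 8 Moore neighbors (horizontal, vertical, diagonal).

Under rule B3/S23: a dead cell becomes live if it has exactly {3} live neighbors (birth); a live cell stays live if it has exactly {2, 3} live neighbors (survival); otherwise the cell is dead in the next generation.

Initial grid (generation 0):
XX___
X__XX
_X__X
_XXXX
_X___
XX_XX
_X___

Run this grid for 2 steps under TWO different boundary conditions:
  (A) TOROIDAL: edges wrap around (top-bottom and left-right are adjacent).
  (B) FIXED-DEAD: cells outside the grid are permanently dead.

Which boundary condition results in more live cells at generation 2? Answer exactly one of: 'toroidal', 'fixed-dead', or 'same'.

Under TOROIDAL boundary, generation 2:
_XXX_
___X_
XX__X
X_X__
__XXX
_____
XXX__
Population = 15

Under FIXED-DEAD boundary, generation 2:
XXXX_
__XX_
_____
XXX__
__X__
X_X__
X_X__
Population = 14

Comparison: toroidal=15, fixed-dead=14 -> toroidal

Answer: toroidal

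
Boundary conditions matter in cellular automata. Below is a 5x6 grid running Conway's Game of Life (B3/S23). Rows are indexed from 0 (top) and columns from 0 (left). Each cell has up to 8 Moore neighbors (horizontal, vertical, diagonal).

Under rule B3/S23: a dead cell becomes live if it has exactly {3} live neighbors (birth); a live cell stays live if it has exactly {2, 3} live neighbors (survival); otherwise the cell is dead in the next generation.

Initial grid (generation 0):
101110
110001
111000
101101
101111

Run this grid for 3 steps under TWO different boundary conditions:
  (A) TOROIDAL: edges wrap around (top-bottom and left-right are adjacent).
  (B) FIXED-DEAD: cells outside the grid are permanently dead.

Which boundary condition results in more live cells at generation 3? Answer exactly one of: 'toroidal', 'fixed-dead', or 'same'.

Under TOROIDAL boundary, generation 3:
000000
000110
000110
000000
000000
Population = 4

Under FIXED-DEAD boundary, generation 3:
000110
001001
001101
000101
000000
Population = 9

Comparison: toroidal=4, fixed-dead=9 -> fixed-dead

Answer: fixed-dead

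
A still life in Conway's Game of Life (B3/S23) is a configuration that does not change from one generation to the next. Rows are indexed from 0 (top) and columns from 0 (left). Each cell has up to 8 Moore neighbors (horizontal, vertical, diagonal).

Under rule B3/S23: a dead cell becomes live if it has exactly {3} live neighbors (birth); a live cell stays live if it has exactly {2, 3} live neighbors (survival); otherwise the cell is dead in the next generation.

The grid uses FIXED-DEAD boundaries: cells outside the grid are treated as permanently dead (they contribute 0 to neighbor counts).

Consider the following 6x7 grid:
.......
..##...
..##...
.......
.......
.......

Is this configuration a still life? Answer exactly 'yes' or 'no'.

Answer: yes

Derivation:
Compute generation 1 and compare to generation 0 (given above):
Generation 1:
.......
..##...
..##...
.......
.......
.......
The grids are IDENTICAL -> still life.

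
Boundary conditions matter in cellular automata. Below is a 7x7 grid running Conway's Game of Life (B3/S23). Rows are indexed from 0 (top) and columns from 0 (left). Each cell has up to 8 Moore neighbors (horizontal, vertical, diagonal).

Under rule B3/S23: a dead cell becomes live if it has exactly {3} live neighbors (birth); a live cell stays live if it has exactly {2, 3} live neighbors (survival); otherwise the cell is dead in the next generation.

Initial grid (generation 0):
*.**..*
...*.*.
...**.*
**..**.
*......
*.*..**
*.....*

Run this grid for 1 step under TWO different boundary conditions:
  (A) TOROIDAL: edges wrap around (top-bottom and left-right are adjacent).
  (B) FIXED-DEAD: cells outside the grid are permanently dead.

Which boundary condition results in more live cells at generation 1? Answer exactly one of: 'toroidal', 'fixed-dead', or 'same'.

Answer: fixed-dead

Derivation:
Under TOROIDAL boundary, generation 1:
******.
*....*.
*.**..*
**.***.
....*..
.....*.
..**...
Population = 21

Under FIXED-DEAD boundary, generation 1:
..***..
.....**
..**..*
**.***.
*...*.*
*....**
.*...**
Population = 22

Comparison: toroidal=21, fixed-dead=22 -> fixed-dead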